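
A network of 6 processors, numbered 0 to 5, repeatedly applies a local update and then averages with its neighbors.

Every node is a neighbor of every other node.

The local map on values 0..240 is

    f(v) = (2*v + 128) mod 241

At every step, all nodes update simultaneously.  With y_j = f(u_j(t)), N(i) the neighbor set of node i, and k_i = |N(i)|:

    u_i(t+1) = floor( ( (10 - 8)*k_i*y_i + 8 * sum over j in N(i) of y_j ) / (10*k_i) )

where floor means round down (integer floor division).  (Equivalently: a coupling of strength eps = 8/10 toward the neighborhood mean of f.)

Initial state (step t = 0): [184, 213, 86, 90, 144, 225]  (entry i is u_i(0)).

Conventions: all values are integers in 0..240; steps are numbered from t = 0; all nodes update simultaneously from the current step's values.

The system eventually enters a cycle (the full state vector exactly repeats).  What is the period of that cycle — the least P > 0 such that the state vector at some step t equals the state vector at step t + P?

Answer: 24
Key observation: The state at step 2, [46, 47, 46, 46, 47, 47], reappears at step 26 — and no state repeats earlier — so the cycle the system enters has period 24.

Derivation:
t=0: [184, 213, 86, 90, 144, 225]
t=1: [77, 80, 79, 79, 84, 81]
t=2: [46, 47, 46, 46, 47, 47]
t=3: [220, 221, 220, 220, 221, 221]
t=4: [86, 87, 86, 86, 87, 87]
t=5: [59, 60, 59, 59, 60, 60]
t=6: [5, 6, 5, 5, 6, 6]
t=7: [138, 139, 138, 138, 139, 139]
t=8: [163, 164, 163, 163, 164, 164]
t=9: [213, 214, 213, 213, 214, 214]
t=10: [72, 73, 72, 72, 73, 73]
t=11: [31, 32, 31, 31, 32, 32]
t=12: [190, 191, 190, 190, 191, 191]
t=13: [26, 27, 26, 26, 27, 27]
t=14: [180, 181, 180, 180, 181, 181]
t=15: [6, 7, 6, 6, 7, 7]
t=16: [140, 141, 140, 140, 141, 141]
t=17: [167, 168, 167, 167, 168, 168]
t=18: [221, 222, 221, 221, 222, 222]
t=19: [88, 89, 88, 88, 89, 89]
t=20: [63, 64, 63, 63, 64, 64]
t=21: [13, 14, 13, 13, 14, 14]
t=22: [154, 155, 154, 154, 155, 155]
t=23: [195, 196, 195, 195, 196, 196]
t=24: [36, 37, 36, 36, 37, 37]
t=25: [200, 201, 200, 200, 201, 201]
t=26: [46, 47, 46, 46, 47, 47]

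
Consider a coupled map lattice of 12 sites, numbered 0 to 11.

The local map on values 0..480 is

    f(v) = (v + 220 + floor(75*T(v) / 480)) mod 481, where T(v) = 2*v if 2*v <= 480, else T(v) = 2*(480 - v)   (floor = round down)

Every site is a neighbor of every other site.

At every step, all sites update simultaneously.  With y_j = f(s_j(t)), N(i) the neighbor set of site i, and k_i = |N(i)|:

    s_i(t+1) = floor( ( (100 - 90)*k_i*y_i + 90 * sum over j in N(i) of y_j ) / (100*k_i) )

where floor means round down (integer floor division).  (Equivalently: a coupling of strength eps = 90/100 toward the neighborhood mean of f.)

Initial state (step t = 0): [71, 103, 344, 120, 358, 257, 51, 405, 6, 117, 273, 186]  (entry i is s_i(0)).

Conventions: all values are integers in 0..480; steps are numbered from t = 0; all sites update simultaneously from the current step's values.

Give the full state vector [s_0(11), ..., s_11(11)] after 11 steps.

Answer: [449, 449, 449, 449, 449, 449, 449, 449, 449, 449, 449, 449]

Derivation:
t=0: [71, 103, 344, 120, 358, 257, 51, 405, 6, 117, 273, 186]
t=1: [248, 248, 244, 249, 244, 243, 247, 245, 246, 249, 243, 250]
t=2: [57, 57, 57, 57, 57, 57, 57, 57, 57, 57, 57, 57]
t=3: [294, 294, 294, 294, 294, 294, 294, 294, 294, 294, 294, 294]
t=4: [91, 91, 91, 91, 91, 91, 91, 91, 91, 91, 91, 91]
t=5: [339, 339, 339, 339, 339, 339, 339, 339, 339, 339, 339, 339]
t=6: [122, 122, 122, 122, 122, 122, 122, 122, 122, 122, 122, 122]
t=7: [380, 380, 380, 380, 380, 380, 380, 380, 380, 380, 380, 380]
t=8: [150, 150, 150, 150, 150, 150, 150, 150, 150, 150, 150, 150]
t=9: [416, 416, 416, 416, 416, 416, 416, 416, 416, 416, 416, 416]
t=10: [175, 175, 175, 175, 175, 175, 175, 175, 175, 175, 175, 175]
t=11: [449, 449, 449, 449, 449, 449, 449, 449, 449, 449, 449, 449]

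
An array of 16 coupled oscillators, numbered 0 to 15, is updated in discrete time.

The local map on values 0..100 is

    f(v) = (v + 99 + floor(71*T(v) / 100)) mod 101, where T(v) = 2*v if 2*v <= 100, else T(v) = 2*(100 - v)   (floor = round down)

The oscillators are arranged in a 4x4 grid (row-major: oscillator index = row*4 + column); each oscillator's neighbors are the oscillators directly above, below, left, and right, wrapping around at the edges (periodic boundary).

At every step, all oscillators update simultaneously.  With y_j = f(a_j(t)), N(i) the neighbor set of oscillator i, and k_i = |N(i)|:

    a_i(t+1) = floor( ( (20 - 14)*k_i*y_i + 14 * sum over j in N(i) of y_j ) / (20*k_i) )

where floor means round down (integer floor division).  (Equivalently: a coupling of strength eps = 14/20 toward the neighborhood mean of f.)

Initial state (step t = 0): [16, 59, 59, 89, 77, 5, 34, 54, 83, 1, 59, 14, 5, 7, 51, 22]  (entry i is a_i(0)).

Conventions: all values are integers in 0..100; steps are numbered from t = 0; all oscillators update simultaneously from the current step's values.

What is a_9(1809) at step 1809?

Answer: a_9(1809) = 98
Key observation: The state at step 25, [98, 98, 98, 98, 98, 98, 98, 98, 98, 98, 98, 98, 98, 98, 98, 98], reappears at step 26: the system is in a cycle of period 1 from step 25 on.  Therefore the state at step 1809 equals the state at step 25 + ((1809 - 25) mod 1) = 25, which is [98, 98, 98, 98, 98, 98, 98, 98, 98, 98, 98, 98, 98, 98, 98, 98].

Derivation:
t=0: [16, 59, 59, 89, 77, 5, 34, 54, 83, 1, 59, 14, 5, 7, 51, 22]
t=1: [16, 17, 23, 20, 13, 20, 33, 25, 9, 7, 26, 24, 21, 11, 21, 25]
t=2: [39, 39, 52, 49, 36, 41, 61, 53, 31, 30, 52, 50, 38, 33, 48, 52]
t=3: [76, 77, 28, 29, 74, 74, 29, 27, 67, 67, 25, 26, 72, 69, 26, 28]
t=4: [17, 17, 54, 55, 17, 18, 54, 54, 17, 17, 52, 52, 18, 17, 52, 53]
t=5: [35, 35, 20, 19, 35, 35, 20, 20, 35, 35, 20, 20, 35, 35, 20, 20]
t=6: [75, 75, 51, 51, 75, 75, 52, 51, 75, 75, 52, 52, 75, 75, 52, 51]
t=7: [8, 8, 15, 15, 8, 8, 15, 15, 8, 8, 15, 15, 8, 8, 15, 15]
t=8: [19, 19, 31, 31, 19, 19, 31, 31, 19, 19, 31, 31, 19, 19, 31, 31]
t=9: [48, 48, 67, 67, 48, 48, 67, 67, 48, 48, 67, 67, 48, 48, 67, 67]
t=10: [12, 12, 10, 10, 12, 12, 10, 10, 12, 12, 10, 10, 12, 12, 10, 10]
t=11: [26, 26, 22, 22, 26, 26, 22, 22, 26, 26, 22, 22, 26, 26, 22, 22]
t=12: [58, 58, 52, 52, 58, 58, 52, 52, 58, 58, 52, 52, 58, 58, 52, 52]
t=13: [14, 14, 16, 16, 14, 14, 16, 16, 14, 14, 16, 16, 14, 14, 16, 16]
t=14: [31, 31, 35, 35, 31, 31, 35, 35, 31, 31, 35, 35, 31, 31, 35, 35]
t=15: [74, 74, 80, 80, 74, 74, 80, 80, 74, 74, 80, 80, 74, 74, 80, 80]
t=16: [6, 6, 5, 5, 6, 6, 5, 5, 6, 6, 5, 5, 6, 6, 5, 5]
t=17: [11, 11, 10, 10, 11, 11, 10, 10, 11, 11, 10, 10, 11, 11, 10, 10]
t=18: [23, 23, 22, 22, 23, 23, 22, 22, 23, 23, 22, 22, 23, 23, 22, 22]
t=19: [52, 52, 51, 51, 52, 52, 51, 51, 52, 52, 51, 51, 52, 52, 51, 51]
t=20: [17, 17, 17, 17, 17, 17, 17, 17, 17, 17, 17, 17, 17, 17, 17, 17]
t=21: [39, 39, 39, 39, 39, 39, 39, 39, 39, 39, 39, 39, 39, 39, 39, 39]
t=22: [92, 92, 92, 92, 92, 92, 92, 92, 92, 92, 92, 92, 92, 92, 92, 92]
t=23: [0, 0, 0, 0, 0, 0, 0, 0, 0, 0, 0, 0, 0, 0, 0, 0]
t=24: [99, 99, 99, 99, 99, 99, 99, 99, 99, 99, 99, 99, 99, 99, 99, 99]
t=25: [98, 98, 98, 98, 98, 98, 98, 98, 98, 98, 98, 98, 98, 98, 98, 98]
t=26: [98, 98, 98, 98, 98, 98, 98, 98, 98, 98, 98, 98, 98, 98, 98, 98]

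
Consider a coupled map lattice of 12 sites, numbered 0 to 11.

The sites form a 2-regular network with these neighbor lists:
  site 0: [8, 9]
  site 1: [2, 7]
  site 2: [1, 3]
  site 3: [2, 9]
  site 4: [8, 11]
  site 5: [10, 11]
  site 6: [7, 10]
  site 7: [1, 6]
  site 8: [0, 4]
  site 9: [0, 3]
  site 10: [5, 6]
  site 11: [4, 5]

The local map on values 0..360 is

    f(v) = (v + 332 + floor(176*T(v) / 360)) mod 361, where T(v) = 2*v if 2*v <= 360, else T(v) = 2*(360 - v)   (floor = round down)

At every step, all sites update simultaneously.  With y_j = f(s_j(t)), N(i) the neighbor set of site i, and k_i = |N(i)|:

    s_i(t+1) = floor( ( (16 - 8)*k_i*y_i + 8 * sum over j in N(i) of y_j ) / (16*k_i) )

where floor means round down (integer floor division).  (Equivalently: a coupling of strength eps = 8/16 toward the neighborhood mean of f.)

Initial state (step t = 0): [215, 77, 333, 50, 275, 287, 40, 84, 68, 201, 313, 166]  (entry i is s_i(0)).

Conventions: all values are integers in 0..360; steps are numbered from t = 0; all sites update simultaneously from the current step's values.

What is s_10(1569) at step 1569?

Simulating step by step:
t=0: [215, 77, 333, 50, 275, 287, 40, 84, 68, 201, 313, 166]
t=1: [271, 178, 213, 198, 265, 321, 141, 111, 216, 262, 259, 314]
t=2: [328, 290, 326, 327, 328, 329, 254, 238, 327, 328, 308, 329]
t=3: [330, 329, 329, 330, 330, 329, 328, 328, 330, 330, 329, 330]
t=4: [330, 330, 330, 330, 330, 330, 330, 330, 330, 330, 330, 330]
t=5: [330, 330, 330, 330, 330, 330, 330, 330, 330, 330, 330, 330]

Answer: s_10(1569) = 330
Key observation: The state at step 4, [330, 330, 330, 330, 330, 330, 330, 330, 330, 330, 330, 330], reappears at step 5: the system is in a cycle of period 1 from step 4 on.  Therefore the state at step 1569 equals the state at step 4 + ((1569 - 4) mod 1) = 4, which is [330, 330, 330, 330, 330, 330, 330, 330, 330, 330, 330, 330].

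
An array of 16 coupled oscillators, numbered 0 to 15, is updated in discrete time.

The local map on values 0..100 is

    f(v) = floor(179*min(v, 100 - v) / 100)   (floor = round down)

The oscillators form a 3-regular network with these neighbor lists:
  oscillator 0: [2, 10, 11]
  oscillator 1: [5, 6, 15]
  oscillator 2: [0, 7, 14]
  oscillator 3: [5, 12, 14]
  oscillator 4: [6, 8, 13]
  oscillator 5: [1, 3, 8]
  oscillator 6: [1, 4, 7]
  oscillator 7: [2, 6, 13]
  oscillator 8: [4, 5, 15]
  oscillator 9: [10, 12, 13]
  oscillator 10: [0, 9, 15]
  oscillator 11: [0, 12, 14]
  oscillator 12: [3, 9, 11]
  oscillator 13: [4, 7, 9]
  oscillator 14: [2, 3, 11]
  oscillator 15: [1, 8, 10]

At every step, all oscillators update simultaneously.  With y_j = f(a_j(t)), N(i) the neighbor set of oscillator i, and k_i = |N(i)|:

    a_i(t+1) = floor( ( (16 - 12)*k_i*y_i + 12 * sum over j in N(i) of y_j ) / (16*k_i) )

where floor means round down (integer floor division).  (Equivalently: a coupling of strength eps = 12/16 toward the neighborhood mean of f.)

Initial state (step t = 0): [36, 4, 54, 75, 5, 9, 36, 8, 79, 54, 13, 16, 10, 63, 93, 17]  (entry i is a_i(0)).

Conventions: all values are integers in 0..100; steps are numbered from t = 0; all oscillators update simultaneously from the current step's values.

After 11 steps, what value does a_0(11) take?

Simulating step by step:
t=0: [36, 4, 54, 75, 5, 9, 36, 8, 79, 54, 13, 16, 10, 63, 93, 17]
t=1: [49, 29, 43, 22, 43, 26, 23, 56, 22, 47, 49, 30, 42, 42, 41, 24]
t=2: [75, 45, 78, 58, 57, 43, 61, 67, 50, 80, 75, 72, 62, 78, 60, 54]
t=3: [44, 76, 53, 72, 68, 80, 71, 51, 80, 46, 51, 58, 57, 52, 58, 73]
t=4: [81, 44, 81, 59, 57, 40, 59, 76, 43, 82, 73, 76, 70, 77, 71, 53]
t=5: [39, 76, 40, 62, 66, 74, 67, 47, 76, 43, 49, 45, 50, 47, 50, 71]
t=6: [76, 49, 78, 73, 61, 49, 61, 74, 49, 84, 70, 81, 78, 76, 77, 55]
t=7: [42, 80, 42, 53, 66, 77, 67, 49, 80, 40, 50, 39, 37, 46, 40, 76]
t=8: [77, 44, 77, 65, 59, 48, 60, 75, 44, 77, 69, 70, 72, 75, 74, 50]
t=9: [47, 80, 43, 60, 66, 75, 66, 50, 81, 47, 56, 47, 51, 50, 50, 75]
t=10: [80, 45, 84, 72, 60, 46, 61, 78, 45, 84, 72, 86, 81, 80, 80, 47]
t=11: [34, 78, 34, 50, 63, 73, 64, 42, 79, 36, 49, 32, 34, 43, 34, 73]

Answer: a_0(11) = 34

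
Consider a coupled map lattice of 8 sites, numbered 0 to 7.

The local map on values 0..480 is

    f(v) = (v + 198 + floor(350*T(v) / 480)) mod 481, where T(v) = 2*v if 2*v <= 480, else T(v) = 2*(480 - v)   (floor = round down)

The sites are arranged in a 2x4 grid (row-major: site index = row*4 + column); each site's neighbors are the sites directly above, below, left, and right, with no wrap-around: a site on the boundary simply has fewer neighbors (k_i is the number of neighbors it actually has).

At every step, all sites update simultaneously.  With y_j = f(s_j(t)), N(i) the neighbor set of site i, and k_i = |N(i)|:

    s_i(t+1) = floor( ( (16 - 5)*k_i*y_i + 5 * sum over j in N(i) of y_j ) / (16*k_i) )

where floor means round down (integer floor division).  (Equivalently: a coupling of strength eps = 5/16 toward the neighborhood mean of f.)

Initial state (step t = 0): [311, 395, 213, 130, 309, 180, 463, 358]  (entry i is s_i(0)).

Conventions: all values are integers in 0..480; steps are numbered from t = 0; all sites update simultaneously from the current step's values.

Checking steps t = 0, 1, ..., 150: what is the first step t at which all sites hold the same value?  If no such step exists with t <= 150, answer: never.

Simulating step by step:
t=0: [311, 395, 213, 130, 309, 180, 463, 358]  (not all equal)
t=1: [268, 231, 214, 101, 256, 183, 208, 210]  (not all equal)
t=2: [293, 268, 266, 381, 277, 198, 223, 265]  (not all equal)
t=3: [285, 283, 286, 258, 275, 228, 264, 282]  (not all equal)
t=4: [286, 285, 287, 294, 287, 281, 291, 290]  (not all equal)
t=5: [285, 286, 284, 282, 285, 286, 283, 283]  (not all equal)
t=6: [285, 285, 286, 286, 285, 285, 286, 287]  (not all equal)
t=7: [286, 285, 285, 285, 286, 285, 285, 285]  (not all equal)
t=8: [285, 285, 286, 286, 285, 285, 286, 286]  (not all equal)
t=9: [286, 285, 285, 285, 286, 285, 285, 285]  (not all equal)

Answer: never
Key observation: The state at step 7 reappears at step 9 — the system is in a cycle of period 2 from step 7 on.  No step 0..9 is synchronized, and the cycle repeats forever, so no step up to 150 (or ever) has all sites equal.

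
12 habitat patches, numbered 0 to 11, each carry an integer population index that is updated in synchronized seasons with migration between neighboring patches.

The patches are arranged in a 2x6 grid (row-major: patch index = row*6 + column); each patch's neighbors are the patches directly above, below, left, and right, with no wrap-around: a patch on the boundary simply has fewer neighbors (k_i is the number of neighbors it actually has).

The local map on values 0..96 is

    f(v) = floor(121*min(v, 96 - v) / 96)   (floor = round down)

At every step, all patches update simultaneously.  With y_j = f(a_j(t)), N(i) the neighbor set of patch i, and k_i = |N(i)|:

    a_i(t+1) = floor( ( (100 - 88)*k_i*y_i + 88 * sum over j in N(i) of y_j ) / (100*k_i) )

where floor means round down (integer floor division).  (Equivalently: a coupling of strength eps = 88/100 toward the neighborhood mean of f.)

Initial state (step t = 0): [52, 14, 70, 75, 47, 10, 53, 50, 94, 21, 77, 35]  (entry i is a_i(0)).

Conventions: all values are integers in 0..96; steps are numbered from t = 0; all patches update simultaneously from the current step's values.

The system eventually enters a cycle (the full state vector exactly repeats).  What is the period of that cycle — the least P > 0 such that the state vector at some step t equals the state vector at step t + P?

Simulating step by step:
t=0: [52, 14, 70, 75, 47, 10, 53, 50, 94, 21, 77, 35]
t=1: [37, 44, 17, 37, 24, 46, 55, 28, 33, 18, 40, 20]
t=2: [52, 36, 44, 26, 48, 31, 41, 47, 27, 42, 28, 50]
t=3: [48, 54, 39, 52, 38, 56, 56, 45, 52, 35, 53, 39]
t=4: [52, 54, 53, 47, 52, 48, 57, 52, 50, 53, 47, 51]
t=5: [51, 54, 55, 54, 58, 56, 54, 52, 54, 57, 55, 59]
t=6: [52, 53, 51, 49, 50, 46, 55, 52, 51, 51, 47, 49]
t=7: [52, 55, 56, 56, 58, 57, 54, 53, 55, 57, 57, 58]
t=8: [51, 52, 50, 48, 49, 47, 54, 51, 51, 49, 47, 48]
t=9: [53, 56, 57, 58, 59, 59, 55, 54, 57, 58, 59, 59]
t=10: [50, 51, 48, 47, 46, 46, 52, 50, 49, 47, 46, 46]
t=11: [55, 57, 58, 58, 57, 57, 56, 56, 58, 58, 57, 57]
t=12: [49, 49, 47, 47, 48, 49, 50, 48, 47, 47, 48, 49]
t=13: [58, 59, 59, 59, 59, 59, 59, 58, 59, 59, 59, 59]
t=14: [46, 46, 46, 46, 46, 46, 46, 46, 46, 46, 46, 46]
t=15: [57, 57, 57, 57, 57, 57, 57, 57, 57, 57, 57, 57]
t=16: [49, 49, 49, 49, 49, 49, 49, 49, 49, 49, 49, 49]
t=17: [59, 59, 59, 59, 59, 59, 59, 59, 59, 59, 59, 59]
t=18: [46, 46, 46, 46, 46, 46, 46, 46, 46, 46, 46, 46]

Answer: 4
Key observation: The state at step 14, [46, 46, 46, 46, 46, 46, 46, 46, 46, 46, 46, 46], reappears at step 18 — and no state repeats earlier — so the cycle the system enters has period 4.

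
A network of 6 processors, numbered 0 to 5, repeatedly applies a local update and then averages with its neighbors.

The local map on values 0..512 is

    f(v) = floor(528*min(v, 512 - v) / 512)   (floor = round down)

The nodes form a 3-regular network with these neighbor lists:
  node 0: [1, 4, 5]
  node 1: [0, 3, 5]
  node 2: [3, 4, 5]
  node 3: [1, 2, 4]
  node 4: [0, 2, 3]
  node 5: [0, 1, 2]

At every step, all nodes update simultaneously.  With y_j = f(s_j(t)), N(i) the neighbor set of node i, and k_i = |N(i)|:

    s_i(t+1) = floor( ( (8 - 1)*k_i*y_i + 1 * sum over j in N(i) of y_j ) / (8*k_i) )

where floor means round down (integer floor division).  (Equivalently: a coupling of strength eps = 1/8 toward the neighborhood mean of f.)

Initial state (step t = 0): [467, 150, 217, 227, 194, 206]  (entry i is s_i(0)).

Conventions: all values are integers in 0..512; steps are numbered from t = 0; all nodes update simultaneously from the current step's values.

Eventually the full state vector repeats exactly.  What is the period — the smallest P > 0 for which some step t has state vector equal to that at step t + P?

Answer: 2
Key observation: The state at step 21, [259, 259, 259, 259, 259, 259], reappears at step 23 — and no state repeats earlier — so the cycle the system enters has period 2.

Derivation:
t=0: [467, 150, 217, 227, 194, 206]
t=1: [63, 155, 222, 228, 195, 203]
t=2: [79, 160, 226, 230, 197, 201]
t=3: [94, 166, 230, 232, 200, 201]
t=4: [108, 172, 234, 234, 204, 202]
t=5: [121, 178, 238, 237, 208, 204]
t=6: [133, 184, 242, 240, 212, 206]
t=7: [145, 190, 246, 243, 217, 209]
t=8: [156, 196, 250, 246, 222, 213]
t=9: [167, 203, 254, 250, 227, 217]
t=10: [178, 210, 258, 254, 233, 221]
t=11: [188, 216, 258, 258, 239, 226]
t=12: [198, 222, 259, 258, 245, 232]
t=13: [208, 228, 258, 259, 250, 237]
t=14: [217, 235, 260, 258, 255, 243]
t=15: [226, 242, 258, 260, 260, 248]
t=16: [235, 249, 260, 258, 258, 254]
t=17: [244, 255, 259, 260, 260, 259]
t=18: [252, 261, 259, 259, 258, 259]
t=19: [259, 258, 260, 259, 260, 259]
t=20: [260, 260, 259, 259, 259, 260]
t=21: [259, 259, 259, 259, 259, 259]
t=22: [260, 260, 260, 260, 260, 260]
t=23: [259, 259, 259, 259, 259, 259]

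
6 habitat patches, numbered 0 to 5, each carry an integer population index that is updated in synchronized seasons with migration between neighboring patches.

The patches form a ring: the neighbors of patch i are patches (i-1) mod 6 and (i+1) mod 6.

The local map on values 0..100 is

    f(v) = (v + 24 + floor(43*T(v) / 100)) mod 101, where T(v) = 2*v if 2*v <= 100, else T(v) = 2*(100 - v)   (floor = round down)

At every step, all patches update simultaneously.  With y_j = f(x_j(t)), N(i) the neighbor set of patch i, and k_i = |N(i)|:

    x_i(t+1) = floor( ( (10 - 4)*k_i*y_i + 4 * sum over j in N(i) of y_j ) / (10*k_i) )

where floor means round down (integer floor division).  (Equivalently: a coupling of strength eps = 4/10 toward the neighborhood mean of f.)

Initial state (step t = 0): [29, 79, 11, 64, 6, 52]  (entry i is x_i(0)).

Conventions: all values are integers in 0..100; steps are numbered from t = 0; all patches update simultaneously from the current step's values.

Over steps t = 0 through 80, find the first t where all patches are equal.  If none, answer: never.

Simulating step by step:
t=0: [29, 79, 11, 64, 6, 52]  (not all equal)
t=1: [53, 36, 33, 26, 27, 32]  (not all equal)
t=2: [44, 74, 83, 75, 75, 67]  (not all equal)
t=3: [9, 16, 19, 19, 18, 15]  (not all equal)
t=4: [44, 51, 57, 58, 56, 50]  (not all equal)
t=5: [8, 13, 16, 16, 16, 13]  (not all equal)
t=6: [42, 47, 52, 53, 52, 47]  (not all equal)
t=7: [4, 9, 14, 16, 14, 9]  (not all equal)
t=8: [34, 40, 48, 51, 48, 40]  (not all equal)
t=9: [91, 78, 30, 14, 30, 78]  (not all equal)
t=10: [20, 31, 61, 61, 61, 31]  (not all equal)
t=11: [69, 64, 29, 17, 29, 64]  (not all equal)
t=12: [17, 29, 60, 63, 60, 29]  (not all equal)
t=13: [63, 60, 29, 17, 29, 60]  (not all equal)
t=14: [17, 29, 60, 63, 60, 29]  (not all equal)

Answer: never
Key observation: The state at step 12 reappears at step 14 — the system is in a cycle of period 2 from step 12 on.  No step 0..14 is synchronized, and the cycle repeats forever, so no step up to 80 (or ever) has all patches equal.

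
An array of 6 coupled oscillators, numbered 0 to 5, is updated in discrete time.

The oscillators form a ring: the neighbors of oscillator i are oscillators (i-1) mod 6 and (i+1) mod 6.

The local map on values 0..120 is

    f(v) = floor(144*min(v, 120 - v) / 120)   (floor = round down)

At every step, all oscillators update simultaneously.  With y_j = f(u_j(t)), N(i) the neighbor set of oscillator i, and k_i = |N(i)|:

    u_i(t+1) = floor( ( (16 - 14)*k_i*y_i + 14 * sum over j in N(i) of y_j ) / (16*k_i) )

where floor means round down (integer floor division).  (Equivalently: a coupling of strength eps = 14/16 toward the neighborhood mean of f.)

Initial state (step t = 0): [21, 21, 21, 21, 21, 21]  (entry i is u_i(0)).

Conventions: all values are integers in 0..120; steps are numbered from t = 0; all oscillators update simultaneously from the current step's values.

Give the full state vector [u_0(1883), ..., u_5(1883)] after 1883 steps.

Simulating step by step:
t=0: [21, 21, 21, 21, 21, 21]
t=1: [25, 25, 25, 25, 25, 25]
t=2: [30, 30, 30, 30, 30, 30]
t=3: [36, 36, 36, 36, 36, 36]
t=4: [43, 43, 43, 43, 43, 43]
t=5: [51, 51, 51, 51, 51, 51]
t=6: [61, 61, 61, 61, 61, 61]
t=7: [70, 70, 70, 70, 70, 70]
t=8: [60, 60, 60, 60, 60, 60]
t=9: [72, 72, 72, 72, 72, 72]
t=10: [57, 57, 57, 57, 57, 57]
t=11: [68, 68, 68, 68, 68, 68]
t=12: [62, 62, 62, 62, 62, 62]
t=13: [69, 69, 69, 69, 69, 69]
t=14: [61, 61, 61, 61, 61, 61]

Answer: [68, 68, 68, 68, 68, 68]
Key observation: The state at step 6, [61, 61, 61, 61, 61, 61], reappears at step 14: the system is in a cycle of period 8 from step 6 on.  Therefore the state at step 1883 equals the state at step 6 + ((1883 - 6) mod 8) = 11, which is [68, 68, 68, 68, 68, 68].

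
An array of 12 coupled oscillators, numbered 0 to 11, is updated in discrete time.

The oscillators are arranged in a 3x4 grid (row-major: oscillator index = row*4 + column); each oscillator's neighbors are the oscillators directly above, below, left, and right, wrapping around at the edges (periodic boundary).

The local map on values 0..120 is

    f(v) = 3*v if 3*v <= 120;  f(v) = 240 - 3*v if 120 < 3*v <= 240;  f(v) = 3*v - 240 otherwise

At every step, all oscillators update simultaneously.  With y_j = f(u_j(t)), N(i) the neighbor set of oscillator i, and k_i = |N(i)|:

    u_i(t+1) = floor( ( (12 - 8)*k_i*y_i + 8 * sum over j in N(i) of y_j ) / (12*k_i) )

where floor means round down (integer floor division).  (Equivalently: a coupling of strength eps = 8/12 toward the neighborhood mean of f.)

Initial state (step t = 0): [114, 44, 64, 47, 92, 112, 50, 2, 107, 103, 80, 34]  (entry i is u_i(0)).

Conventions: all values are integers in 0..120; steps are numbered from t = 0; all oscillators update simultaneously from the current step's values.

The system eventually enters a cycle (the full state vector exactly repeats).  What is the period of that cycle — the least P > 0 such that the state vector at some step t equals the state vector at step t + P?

Simulating step by step:
t=0: [114, 44, 64, 47, 92, 112, 50, 2, 107, 103, 80, 34]
t=1: [88, 88, 65, 76, 59, 82, 55, 56, 78, 70, 51, 65]
t=2: [25, 25, 48, 35, 39, 34, 60, 56, 29, 30, 61, 44]
t=3: [89, 85, 81, 93, 95, 91, 74, 89, 94, 83, 78, 89]
t=4: [32, 17, 14, 27, 36, 25, 17, 30, 32, 19, 11, 28]
t=5: [88, 62, 50, 79, 95, 69, 57, 84, 89, 61, 50, 78]
t=6: [29, 52, 66, 23, 31, 48, 60, 24, 31, 53, 67, 24]
t=7: [85, 79, 56, 68, 89, 85, 61, 73, 86, 79, 55, 69]
t=8: [19, 18, 52, 35, 20, 20, 49, 32, 19, 19, 52, 36]
t=9: [65, 61, 84, 92, 65, 64, 85, 93, 66, 61, 85, 93]
t=10: [45, 46, 24, 34, 44, 45, 24, 35, 45, 46, 25, 35]
t=11: [104, 98, 82, 98, 106, 99, 83, 99, 105, 98, 83, 99]
t=12: [67, 49, 23, 50, 69, 51, 24, 52, 68, 50, 24, 51]
t=13: [55, 78, 77, 76, 52, 77, 76, 75, 53, 78, 77, 76]
t=14: [55, 18, 9, 22, 58, 21, 11, 25, 56, 19, 9, 23]
t=15: [68, 55, 39, 63, 69, 56, 43, 64, 68, 55, 40, 63]
t=16: [44, 75, 98, 59, 43, 73, 96, 57, 44, 75, 99, 59]
t=17: [85, 38, 48, 70, 88, 38, 49, 70, 85, 38, 49, 70]
t=18: [35, 94, 87, 38, 37, 95, 86, 39, 35, 94, 86, 38]
t=19: [97, 49, 39, 97, 99, 50, 39, 98, 97, 49, 38, 97]
t=20: [59, 89, 101, 62, 60, 90, 101, 64, 59, 89, 101, 62]
t=21: [55, 39, 55, 56, 54, 39, 55, 54, 55, 39, 55, 56]
t=22: [82, 103, 81, 74, 83, 103, 82, 75, 82, 103, 81, 74]
t=23: [19, 47, 17, 13, 19, 48, 17, 13, 19, 47, 17, 13]
t=24: [61, 83, 57, 44, 60, 83, 56, 44, 61, 83, 57, 44]
t=25: [58, 27, 66, 93, 58, 28, 66, 94, 58, 27, 66, 93]
t=26: [64, 72, 48, 44, 65, 73, 49, 45, 64, 72, 48, 44]
t=27: [53, 39, 85, 95, 52, 38, 84, 94, 53, 39, 85, 95]
t=28: [81, 93, 36, 45, 81, 93, 35, 45, 81, 93, 36, 45]
t=29: [26, 44, 95, 88, 26, 44, 95, 88, 26, 44, 95, 88]
t=30: [74, 92, 52, 36, 74, 92, 52, 36, 74, 92, 52, 36]
t=31: [36, 41, 80, 89, 36, 41, 80, 89, 36, 41, 80, 89]
t=32: [96, 96, 24, 36, 96, 96, 24, 36, 96, 96, 24, 36]
t=33: [58, 52, 74, 92, 58, 52, 74, 92, 58, 52, 74, 92]
t=34: [64, 70, 32, 38, 64, 70, 32, 38, 64, 70, 32, 38]
t=35: [56, 44, 88, 100, 56, 44, 88, 100, 56, 44, 88, 100]
t=36: [76, 88, 44, 56, 76, 88, 44, 56, 76, 88, 44, 56]
t=37: [24, 36, 88, 68, 24, 36, 88, 68, 24, 36, 88, 68]
t=38: [72, 88, 40, 40, 72, 88, 40, 40, 72, 88, 40, 40]
t=39: [40, 40, 104, 104, 40, 40, 104, 104, 40, 40, 104, 104]
t=40: [112, 112, 80, 80, 112, 112, 80, 80, 112, 112, 80, 80]
t=41: [80, 80, 16, 16, 80, 80, 16, 16, 80, 80, 16, 16]
t=42: [8, 8, 40, 40, 8, 8, 40, 40, 8, 8, 40, 40]
t=43: [40, 40, 104, 104, 40, 40, 104, 104, 40, 40, 104, 104]

Answer: 4
Key observation: The state at step 39, [40, 40, 104, 104, 40, 40, 104, 104, 40, 40, 104, 104], reappears at step 43 — and no state repeats earlier — so the cycle the system enters has period 4.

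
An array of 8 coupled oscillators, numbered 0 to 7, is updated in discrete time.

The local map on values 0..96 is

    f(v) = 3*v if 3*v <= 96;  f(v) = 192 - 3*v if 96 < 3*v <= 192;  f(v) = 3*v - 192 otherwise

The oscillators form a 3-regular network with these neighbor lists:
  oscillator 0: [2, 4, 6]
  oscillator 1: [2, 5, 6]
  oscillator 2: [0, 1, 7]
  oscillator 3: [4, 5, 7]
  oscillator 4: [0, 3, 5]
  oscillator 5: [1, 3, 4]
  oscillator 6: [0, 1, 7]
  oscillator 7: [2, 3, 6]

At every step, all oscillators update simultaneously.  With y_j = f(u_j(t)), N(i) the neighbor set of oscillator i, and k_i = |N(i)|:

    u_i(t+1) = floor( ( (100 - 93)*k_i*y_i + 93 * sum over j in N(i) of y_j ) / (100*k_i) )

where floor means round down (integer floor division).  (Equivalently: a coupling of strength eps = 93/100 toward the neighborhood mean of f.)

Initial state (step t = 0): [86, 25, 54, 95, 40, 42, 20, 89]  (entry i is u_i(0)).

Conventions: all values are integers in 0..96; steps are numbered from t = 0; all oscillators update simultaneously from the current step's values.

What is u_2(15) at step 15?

Simulating step by step:
t=0: [86, 25, 54, 95, 40, 42, 20, 89]
t=1: [54, 53, 69, 72, 74, 79, 71, 61]
t=2: [22, 27, 23, 27, 32, 30, 23, 19]
t=3: [77, 76, 68, 81, 80, 86, 68, 71]
t=4: [25, 30, 30, 45, 51, 46, 30, 24]
t=5: [73, 78, 79, 55, 60, 61, 79, 78]
t=6: [33, 33, 37, 21, 20, 25, 37, 39]
t=7: [75, 79, 86, 69, 75, 72, 86, 75]
t=8: [53, 51, 39, 28, 24, 30, 39, 47]
t=9: [71, 77, 43, 71, 69, 66, 43, 76]
t=10: [45, 43, 34, 19, 15, 23, 34, 48]
t=11: [73, 81, 58, 54, 59, 55, 58, 76]
t=12: [17, 23, 36, 26, 27, 31, 36, 22]
t=13: [80, 85, 63, 79, 74, 77, 63, 80]
t=14: [14, 18, 49, 39, 43, 45, 49, 19]
t=15: [50, 49, 50, 60, 58, 63, 50, 55]

Answer: u_2(15) = 50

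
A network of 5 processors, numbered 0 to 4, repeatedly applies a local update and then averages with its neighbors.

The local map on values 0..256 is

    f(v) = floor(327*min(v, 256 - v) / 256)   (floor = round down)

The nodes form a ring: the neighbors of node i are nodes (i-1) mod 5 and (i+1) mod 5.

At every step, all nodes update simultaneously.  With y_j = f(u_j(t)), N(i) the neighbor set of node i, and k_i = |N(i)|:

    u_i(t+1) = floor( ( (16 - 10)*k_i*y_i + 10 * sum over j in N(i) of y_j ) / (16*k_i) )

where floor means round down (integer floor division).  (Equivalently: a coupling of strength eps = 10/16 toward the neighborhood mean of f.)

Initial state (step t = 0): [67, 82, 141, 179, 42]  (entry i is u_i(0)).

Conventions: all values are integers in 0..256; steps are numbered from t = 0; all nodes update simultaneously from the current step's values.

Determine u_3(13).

Simulating step by step:
t=0: [67, 82, 141, 179, 42]
t=1: [80, 111, 117, 98, 77]
t=2: [112, 131, 139, 124, 107]
t=3: [145, 150, 154, 148, 145]
t=4: [139, 135, 133, 136, 139]
t=5: [150, 153, 154, 153, 150]
t=6: [133, 131, 130, 131, 133]
t=7: [157, 158, 159, 158, 157]
t=8: [125, 124, 124, 124, 125]
t=9: [158, 158, 158, 158, 158]
t=10: [125, 125, 125, 125, 125]
t=11: [159, 159, 159, 159, 159]
t=12: [123, 123, 123, 123, 123]
t=13: [157, 157, 157, 157, 157]

Answer: u_3(13) = 157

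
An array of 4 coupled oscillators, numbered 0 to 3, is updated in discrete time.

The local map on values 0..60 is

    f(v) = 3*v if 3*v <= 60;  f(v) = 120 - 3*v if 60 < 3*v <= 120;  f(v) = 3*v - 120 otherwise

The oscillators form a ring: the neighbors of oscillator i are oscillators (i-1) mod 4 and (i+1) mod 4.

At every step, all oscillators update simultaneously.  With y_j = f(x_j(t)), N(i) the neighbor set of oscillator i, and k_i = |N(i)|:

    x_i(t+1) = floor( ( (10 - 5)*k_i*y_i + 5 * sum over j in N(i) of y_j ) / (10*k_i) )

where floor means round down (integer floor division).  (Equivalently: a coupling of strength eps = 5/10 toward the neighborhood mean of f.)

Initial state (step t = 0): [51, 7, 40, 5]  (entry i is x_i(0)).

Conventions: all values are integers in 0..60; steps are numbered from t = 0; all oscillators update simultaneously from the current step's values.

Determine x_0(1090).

Answer: x_0(1090) = 42
Key observation: The state at step 8, [42, 42, 18, 18], reappears at step 10: the system is in a cycle of period 2 from step 8 on.  Therefore the state at step 1090 equals the state at step 8 + ((1090 - 8) mod 2) = 8, which is [42, 42, 18, 18].

Derivation:
t=0: [51, 7, 40, 5]
t=1: [25, 18, 9, 15]
t=2: [47, 45, 38, 40]
t=3: [14, 14, 6, 6]
t=4: [36, 36, 24, 24]
t=5: [21, 21, 39, 39]
t=6: [43, 43, 16, 16]
t=7: [18, 18, 38, 38]
t=8: [42, 42, 18, 18]
t=9: [18, 18, 42, 42]
t=10: [42, 42, 18, 18]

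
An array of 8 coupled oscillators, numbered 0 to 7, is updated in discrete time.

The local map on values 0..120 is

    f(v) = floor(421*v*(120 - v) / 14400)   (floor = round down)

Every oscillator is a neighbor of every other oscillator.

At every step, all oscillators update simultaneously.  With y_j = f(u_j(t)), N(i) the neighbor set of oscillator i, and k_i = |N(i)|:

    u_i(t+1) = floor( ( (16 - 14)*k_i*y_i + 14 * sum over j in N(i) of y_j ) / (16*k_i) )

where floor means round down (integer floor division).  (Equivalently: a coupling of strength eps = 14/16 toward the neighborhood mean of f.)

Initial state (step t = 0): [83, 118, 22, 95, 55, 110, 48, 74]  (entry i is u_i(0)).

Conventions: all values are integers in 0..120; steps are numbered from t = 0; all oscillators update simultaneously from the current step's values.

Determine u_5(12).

Simulating step by step:
t=0: [83, 118, 22, 95, 55, 110, 48, 74]
t=1: [70, 70, 70, 70, 70, 70, 70, 70]
t=2: [102, 102, 102, 102, 102, 102, 102, 102]
t=3: [53, 53, 53, 53, 53, 53, 53, 53]
t=4: [103, 103, 103, 103, 103, 103, 103, 103]
t=5: [51, 51, 51, 51, 51, 51, 51, 51]
t=6: [102, 102, 102, 102, 102, 102, 102, 102]
t=7: [53, 53, 53, 53, 53, 53, 53, 53]
t=8: [103, 103, 103, 103, 103, 103, 103, 103]
t=9: [51, 51, 51, 51, 51, 51, 51, 51]
t=10: [102, 102, 102, 102, 102, 102, 102, 102]
t=11: [53, 53, 53, 53, 53, 53, 53, 53]
t=12: [103, 103, 103, 103, 103, 103, 103, 103]

Answer: u_5(12) = 103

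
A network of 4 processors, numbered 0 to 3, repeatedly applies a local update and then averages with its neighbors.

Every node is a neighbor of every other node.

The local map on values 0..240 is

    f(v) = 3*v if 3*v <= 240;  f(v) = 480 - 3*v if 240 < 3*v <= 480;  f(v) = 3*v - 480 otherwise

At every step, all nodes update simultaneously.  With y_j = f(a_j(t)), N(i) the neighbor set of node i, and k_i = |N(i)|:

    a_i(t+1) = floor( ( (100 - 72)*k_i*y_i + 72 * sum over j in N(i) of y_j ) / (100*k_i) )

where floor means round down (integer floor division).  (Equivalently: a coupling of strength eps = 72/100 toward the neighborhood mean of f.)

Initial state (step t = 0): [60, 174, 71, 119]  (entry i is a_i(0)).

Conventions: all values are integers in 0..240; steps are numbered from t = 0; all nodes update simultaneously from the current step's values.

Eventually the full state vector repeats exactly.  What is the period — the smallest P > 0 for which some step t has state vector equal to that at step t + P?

Simulating step by step:
t=0: [60, 174, 71, 119]
t=1: [141, 135, 142, 138]
t=2: [62, 63, 62, 63]
t=3: [187, 187, 187, 187]
t=4: [81, 81, 81, 81]
t=5: [237, 237, 237, 237]
t=6: [231, 231, 231, 231]
t=7: [213, 213, 213, 213]
t=8: [159, 159, 159, 159]
t=9: [3, 3, 3, 3]
t=10: [9, 9, 9, 9]
t=11: [27, 27, 27, 27]
t=12: [81, 81, 81, 81]

Answer: 8
Key observation: The state at step 4, [81, 81, 81, 81], reappears at step 12 — and no state repeats earlier — so the cycle the system enters has period 8.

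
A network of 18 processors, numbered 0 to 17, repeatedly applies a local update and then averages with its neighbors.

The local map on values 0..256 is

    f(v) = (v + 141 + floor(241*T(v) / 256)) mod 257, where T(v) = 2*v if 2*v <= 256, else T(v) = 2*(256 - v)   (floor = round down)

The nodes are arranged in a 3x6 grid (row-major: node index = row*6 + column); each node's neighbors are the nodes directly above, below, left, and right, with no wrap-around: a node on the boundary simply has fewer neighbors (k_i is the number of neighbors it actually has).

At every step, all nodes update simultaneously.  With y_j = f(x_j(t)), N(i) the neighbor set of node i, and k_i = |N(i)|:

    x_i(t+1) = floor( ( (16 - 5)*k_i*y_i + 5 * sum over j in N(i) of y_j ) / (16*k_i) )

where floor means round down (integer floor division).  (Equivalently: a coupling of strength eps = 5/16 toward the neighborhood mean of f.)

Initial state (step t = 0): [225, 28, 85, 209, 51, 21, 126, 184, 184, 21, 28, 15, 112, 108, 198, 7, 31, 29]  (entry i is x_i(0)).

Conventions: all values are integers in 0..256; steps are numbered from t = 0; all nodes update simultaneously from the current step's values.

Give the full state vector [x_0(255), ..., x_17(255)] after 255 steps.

Answer: [195, 195, 195, 195, 195, 196, 196, 195, 195, 195, 195, 196, 196, 195, 195, 195, 196, 196]
Key observation: The state at step 14, [192, 193, 193, 193, 192, 192, 192, 192, 193, 193, 192, 192, 192, 192, 193, 192, 192, 192], reappears at step 16: the system is in a cycle of period 2 from step 14 on.  Therefore the state at step 255 equals the state at step 14 + ((255 - 14) mod 2) = 15, which is [195, 195, 195, 195, 195, 196, 196, 195, 195, 195, 195, 196, 196, 195, 195, 195, 196, 196].

Derivation:
t=0: [225, 28, 85, 209, 51, 21, 126, 184, 184, 21, 28, 15, 112, 108, 198, 7, 31, 29]
t=1: [187, 203, 151, 162, 84, 171, 229, 207, 196, 198, 202, 193, 210, 196, 189, 175, 221, 218]
t=2: [192, 191, 222, 209, 151, 197, 170, 183, 194, 194, 181, 193, 179, 190, 198, 203, 176, 175]
t=3: [199, 194, 176, 186, 219, 198, 211, 203, 192, 193, 206, 197, 206, 198, 191, 189, 207, 208]
t=4: [188, 194, 205, 198, 178, 188, 181, 187, 196, 195, 184, 190, 184, 190, 196, 196, 184, 183]
t=5: [200, 194, 187, 192, 204, 200, 204, 199, 192, 193, 202, 199, 202, 198, 192, 193, 201, 202]
t=6: [189, 193, 198, 195, 186, 188, 186, 190, 195, 194, 187, 189, 187, 191, 195, 194, 188, 187]
t=7: [198, 195, 191, 193, 199, 200, 200, 197, 193, 194, 199, 199, 199, 197, 193, 194, 199, 199]
t=8: [191, 193, 196, 194, 190, 189, 189, 192, 194, 193, 190, 189, 190, 192, 194, 193, 190, 190]
t=9: [197, 195, 192, 194, 197, 198, 198, 196, 194, 195, 197, 198, 197, 196, 194, 195, 197, 198]
t=10: [192, 193, 195, 193, 192, 191, 191, 192, 193, 193, 192, 191, 191, 192, 193, 193, 192, 191]
t=11: [196, 195, 193, 194, 196, 196, 196, 195, 194, 195, 196, 196, 196, 196, 195, 195, 196, 196]
t=12: [192, 193, 194, 193, 192, 192, 192, 192, 193, 193, 192, 192, 192, 192, 193, 192, 192, 192]
t=13: [195, 195, 194, 195, 195, 196, 196, 195, 195, 195, 195, 196, 196, 195, 195, 195, 196, 196]
t=14: [192, 193, 193, 193, 192, 192, 192, 192, 193, 193, 192, 192, 192, 192, 193, 192, 192, 192]
t=15: [195, 195, 195, 195, 195, 196, 196, 195, 195, 195, 195, 196, 196, 195, 195, 195, 196, 196]
t=16: [192, 193, 193, 193, 192, 192, 192, 192, 193, 193, 192, 192, 192, 192, 193, 192, 192, 192]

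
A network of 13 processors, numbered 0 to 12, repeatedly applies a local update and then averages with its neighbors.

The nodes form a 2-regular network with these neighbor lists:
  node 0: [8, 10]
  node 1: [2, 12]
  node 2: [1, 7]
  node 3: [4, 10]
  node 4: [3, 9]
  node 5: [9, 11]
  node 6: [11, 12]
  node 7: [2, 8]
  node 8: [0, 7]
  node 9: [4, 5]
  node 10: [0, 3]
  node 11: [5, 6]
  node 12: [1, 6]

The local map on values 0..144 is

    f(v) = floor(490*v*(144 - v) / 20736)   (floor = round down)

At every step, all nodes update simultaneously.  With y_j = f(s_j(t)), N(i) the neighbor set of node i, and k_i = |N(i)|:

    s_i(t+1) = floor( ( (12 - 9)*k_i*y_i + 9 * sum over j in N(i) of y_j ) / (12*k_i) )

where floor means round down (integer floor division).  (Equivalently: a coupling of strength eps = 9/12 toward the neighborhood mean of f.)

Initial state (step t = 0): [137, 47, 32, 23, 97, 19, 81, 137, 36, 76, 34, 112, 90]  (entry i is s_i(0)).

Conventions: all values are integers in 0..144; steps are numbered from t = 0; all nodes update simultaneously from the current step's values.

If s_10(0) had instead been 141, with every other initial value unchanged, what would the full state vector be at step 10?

Simulating step by step:
t=0: [137, 47, 32, 23, 97, 19, 81, 137, 36, 76, 141, 112, 90]
t=1: [43, 101, 69, 59, 96, 91, 104, 71, 39, 91, 34, 87, 113]
t=2: [94, 102, 114, 103, 113, 114, 99, 112, 108, 111, 104, 108, 95]
t=3: [98, 96, 89, 92, 89, 86, 101, 85, 95, 82, 103, 92, 104]
t=4: [104, 106, 113, 108, 116, 116, 104, 113, 111, 117, 106, 110, 103]
t=5: [92, 91, 86, 86, 80, 79, 94, 83, 89, 75, 94, 87, 97]
t=6: [113, 112, 116, 115, 119, 119, 111, 116, 115, 120, 114, 116, 110]
t=7: [79, 82, 79, 75, 72, 71, 83, 76, 78, 69, 80, 77, 85]
t=8: [120, 119, 121, 121, 122, 121, 119, 121, 121, 122, 121, 120, 119]
t=9: [65, 68, 66, 64, 63, 65, 69, 65, 66, 63, 66, 67, 70]
t=10: [121, 121, 121, 120, 120, 120, 121, 121, 121, 120, 120, 121, 122]

Answer: [121, 121, 121, 120, 120, 120, 121, 121, 121, 120, 120, 121, 122]
Key observation: This trace re-runs the system from the modified initial state.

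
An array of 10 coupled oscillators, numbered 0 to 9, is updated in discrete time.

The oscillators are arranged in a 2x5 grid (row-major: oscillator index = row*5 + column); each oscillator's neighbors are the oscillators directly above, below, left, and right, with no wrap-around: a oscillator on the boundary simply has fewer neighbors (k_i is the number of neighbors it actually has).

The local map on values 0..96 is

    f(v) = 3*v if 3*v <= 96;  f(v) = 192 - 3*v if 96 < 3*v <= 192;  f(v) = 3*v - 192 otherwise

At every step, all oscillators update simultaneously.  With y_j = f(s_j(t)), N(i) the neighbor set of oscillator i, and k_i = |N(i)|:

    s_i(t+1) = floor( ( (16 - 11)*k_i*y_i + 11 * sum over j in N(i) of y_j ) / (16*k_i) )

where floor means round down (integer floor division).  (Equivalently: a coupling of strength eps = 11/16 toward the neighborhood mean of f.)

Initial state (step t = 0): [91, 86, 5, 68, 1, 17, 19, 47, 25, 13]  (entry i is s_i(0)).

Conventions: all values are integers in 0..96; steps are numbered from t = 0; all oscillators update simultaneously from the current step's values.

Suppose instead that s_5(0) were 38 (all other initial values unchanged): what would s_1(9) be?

Answer: s_1(9) = 54
Key observation: This trace re-runs the system from the modified initial state.

Derivation:
t=0: [91, 86, 5, 68, 1, 38, 19, 47, 25, 13]
t=1: [74, 55, 34, 25, 18, 71, 62, 49, 46, 39]
t=2: [25, 37, 61, 68, 68, 18, 23, 48, 61, 60]
t=3: [69, 60, 35, 10, 12, 66, 63, 34, 19, 10]
t=4: [10, 27, 57, 50, 31, 8, 25, 61, 52, 41]
t=5: [45, 54, 36, 47, 67, 43, 49, 33, 38, 65]
t=6: [49, 52, 66, 55, 21, 54, 56, 76, 58, 30]
t=7: [36, 28, 24, 28, 59, 33, 30, 22, 40, 55]
t=8: [87, 82, 76, 62, 42, 88, 83, 74, 63, 38]
t=9: [64, 54, 31, 25, 49, 65, 53, 31, 27, 48]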